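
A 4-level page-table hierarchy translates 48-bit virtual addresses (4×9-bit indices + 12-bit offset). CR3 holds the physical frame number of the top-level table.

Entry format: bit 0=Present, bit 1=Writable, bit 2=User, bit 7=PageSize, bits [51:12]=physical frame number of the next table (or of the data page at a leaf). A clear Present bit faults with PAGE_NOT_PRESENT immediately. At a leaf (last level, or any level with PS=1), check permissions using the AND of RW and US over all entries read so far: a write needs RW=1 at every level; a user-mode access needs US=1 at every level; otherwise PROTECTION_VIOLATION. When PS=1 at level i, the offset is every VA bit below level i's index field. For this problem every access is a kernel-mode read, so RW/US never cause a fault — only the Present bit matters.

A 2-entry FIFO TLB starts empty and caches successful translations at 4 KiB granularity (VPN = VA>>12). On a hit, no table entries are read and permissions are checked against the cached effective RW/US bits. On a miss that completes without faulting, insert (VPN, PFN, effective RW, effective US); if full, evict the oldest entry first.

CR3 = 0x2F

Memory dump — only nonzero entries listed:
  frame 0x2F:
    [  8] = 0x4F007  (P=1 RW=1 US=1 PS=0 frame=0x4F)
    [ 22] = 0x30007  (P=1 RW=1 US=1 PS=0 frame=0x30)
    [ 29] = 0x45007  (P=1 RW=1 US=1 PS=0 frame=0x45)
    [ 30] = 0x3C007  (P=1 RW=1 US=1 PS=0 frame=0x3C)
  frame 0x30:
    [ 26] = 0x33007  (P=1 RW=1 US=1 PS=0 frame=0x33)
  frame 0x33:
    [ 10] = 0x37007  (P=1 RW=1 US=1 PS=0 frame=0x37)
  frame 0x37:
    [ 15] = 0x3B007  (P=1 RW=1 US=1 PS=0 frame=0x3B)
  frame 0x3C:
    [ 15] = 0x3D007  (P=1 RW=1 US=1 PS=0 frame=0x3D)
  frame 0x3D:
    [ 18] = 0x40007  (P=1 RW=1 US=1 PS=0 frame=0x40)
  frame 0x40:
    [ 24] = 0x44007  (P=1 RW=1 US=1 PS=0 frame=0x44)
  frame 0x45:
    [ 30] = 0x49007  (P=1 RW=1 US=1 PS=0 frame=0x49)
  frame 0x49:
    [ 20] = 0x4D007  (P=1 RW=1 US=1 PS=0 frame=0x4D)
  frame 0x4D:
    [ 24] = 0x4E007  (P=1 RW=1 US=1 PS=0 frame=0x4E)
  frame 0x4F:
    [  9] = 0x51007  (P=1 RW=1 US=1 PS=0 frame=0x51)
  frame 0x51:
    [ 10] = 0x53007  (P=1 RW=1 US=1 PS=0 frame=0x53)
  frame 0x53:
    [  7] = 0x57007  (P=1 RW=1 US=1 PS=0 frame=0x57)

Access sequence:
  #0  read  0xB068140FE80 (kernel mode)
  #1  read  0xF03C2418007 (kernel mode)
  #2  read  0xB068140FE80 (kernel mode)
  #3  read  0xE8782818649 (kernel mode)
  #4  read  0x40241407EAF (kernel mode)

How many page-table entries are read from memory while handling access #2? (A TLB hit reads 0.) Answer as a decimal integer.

Walk each access:
#0 VA=0xB068140FE80 (r,kernel):
  L0: frame=0x2F idx=22 entry=0x30007 [P=1 RW=1 US=1 PS=0]
  L1: frame=0x30 idx=26 entry=0x33007 [P=1 RW=1 US=1 PS=0]
  L2: frame=0x33 idx=10 entry=0x37007 [P=1 RW=1 US=1 PS=0]
  L3: frame=0x37 idx=15 entry=0x3B007 [P=1 RW=1 US=1 PS=0]
  → PA=0x3BE80  (4 entries read)
#1 VA=0xF03C2418007 (r,kernel):
  L0: frame=0x2F idx=30 entry=0x3C007 [P=1 RW=1 US=1 PS=0]
  L1: frame=0x3C idx=15 entry=0x3D007 [P=1 RW=1 US=1 PS=0]
  L2: frame=0x3D idx=18 entry=0x40007 [P=1 RW=1 US=1 PS=0]
  L3: frame=0x40 idx=24 entry=0x44007 [P=1 RW=1 US=1 PS=0]
  → PA=0x44007  (4 entries read)
#2 VA=0xB068140FE80 (r,kernel):
  TLB hit vpn=0xB068140F → PA=0x3BE80
#3 VA=0xE8782818649 (r,kernel):
  L0: frame=0x2F idx=29 entry=0x45007 [P=1 RW=1 US=1 PS=0]
  L1: frame=0x45 idx=30 entry=0x49007 [P=1 RW=1 US=1 PS=0]
  L2: frame=0x49 idx=20 entry=0x4D007 [P=1 RW=1 US=1 PS=0]
  L3: frame=0x4D idx=24 entry=0x4E007 [P=1 RW=1 US=1 PS=0]
  → PA=0x4E649  (4 entries read)
#4 VA=0x40241407EAF (r,kernel):
  L0: frame=0x2F idx=8 entry=0x4F007 [P=1 RW=1 US=1 PS=0]
  L1: frame=0x4F idx=9 entry=0x51007 [P=1 RW=1 US=1 PS=0]
  L2: frame=0x51 idx=10 entry=0x53007 [P=1 RW=1 US=1 PS=0]
  L3: frame=0x53 idx=7 entry=0x57007 [P=1 RW=1 US=1 PS=0]
  → PA=0x57EAF  (4 entries read)

Entries read for #2: 0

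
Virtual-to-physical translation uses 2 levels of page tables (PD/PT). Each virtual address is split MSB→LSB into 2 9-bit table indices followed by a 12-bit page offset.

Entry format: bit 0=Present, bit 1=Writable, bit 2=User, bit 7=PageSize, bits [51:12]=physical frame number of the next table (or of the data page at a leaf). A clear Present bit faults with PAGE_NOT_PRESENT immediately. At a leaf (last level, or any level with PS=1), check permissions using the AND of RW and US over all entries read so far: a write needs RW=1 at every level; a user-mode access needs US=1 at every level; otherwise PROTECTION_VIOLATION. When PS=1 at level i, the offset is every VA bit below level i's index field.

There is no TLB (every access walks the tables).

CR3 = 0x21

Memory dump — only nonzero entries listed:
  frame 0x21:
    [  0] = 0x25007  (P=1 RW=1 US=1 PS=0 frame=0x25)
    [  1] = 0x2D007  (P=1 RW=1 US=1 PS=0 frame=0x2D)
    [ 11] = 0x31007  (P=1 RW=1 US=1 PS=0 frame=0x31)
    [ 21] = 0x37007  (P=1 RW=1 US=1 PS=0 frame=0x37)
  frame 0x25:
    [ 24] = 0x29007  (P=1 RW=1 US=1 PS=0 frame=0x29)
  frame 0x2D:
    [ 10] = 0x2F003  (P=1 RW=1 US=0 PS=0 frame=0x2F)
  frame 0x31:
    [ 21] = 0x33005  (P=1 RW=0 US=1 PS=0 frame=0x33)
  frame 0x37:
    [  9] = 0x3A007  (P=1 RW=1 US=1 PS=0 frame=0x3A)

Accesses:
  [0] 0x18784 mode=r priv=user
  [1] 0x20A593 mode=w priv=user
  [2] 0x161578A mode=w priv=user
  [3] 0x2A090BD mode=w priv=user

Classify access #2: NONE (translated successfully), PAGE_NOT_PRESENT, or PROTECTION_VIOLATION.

Per-access translation:
#0 VA=0x18784 (r,user):
  L0 @0x21[0] → 0x25007  P=1,RW=1,US=1,PS=0
  L1 @0x25[24] → 0x29007  P=1,RW=1,US=1,PS=0
  ⇒ phys 0x29784  [2 reads]
#1 VA=0x20A593 (w,user):
  L0 @0x21[1] → 0x2D007  P=1,RW=1,US=1,PS=0
  L1 @0x2D[10] → 0x2F003  P=1,RW=1,US=0,PS=0
  → PROTECTION_VIOLATION  (2 entries read)
#2 VA=0x161578A (w,user):
  L0 @0x21[11] → 0x31007  P=1,RW=1,US=1,PS=0
  L1 @0x31[21] → 0x33005  P=1,RW=0,US=1,PS=0
  → PROTECTION_VIOLATION  (2 entries read)
#3 VA=0x2A090BD (w,user):
  L0 @0x21[21] → 0x37007  P=1,RW=1,US=1,PS=0
  L1 @0x37[9] → 0x3A007  P=1,RW=1,US=1,PS=0
  ⇒ phys 0x3A0BD  [2 reads]

Access #2 fault: PROTECTION_VIOLATION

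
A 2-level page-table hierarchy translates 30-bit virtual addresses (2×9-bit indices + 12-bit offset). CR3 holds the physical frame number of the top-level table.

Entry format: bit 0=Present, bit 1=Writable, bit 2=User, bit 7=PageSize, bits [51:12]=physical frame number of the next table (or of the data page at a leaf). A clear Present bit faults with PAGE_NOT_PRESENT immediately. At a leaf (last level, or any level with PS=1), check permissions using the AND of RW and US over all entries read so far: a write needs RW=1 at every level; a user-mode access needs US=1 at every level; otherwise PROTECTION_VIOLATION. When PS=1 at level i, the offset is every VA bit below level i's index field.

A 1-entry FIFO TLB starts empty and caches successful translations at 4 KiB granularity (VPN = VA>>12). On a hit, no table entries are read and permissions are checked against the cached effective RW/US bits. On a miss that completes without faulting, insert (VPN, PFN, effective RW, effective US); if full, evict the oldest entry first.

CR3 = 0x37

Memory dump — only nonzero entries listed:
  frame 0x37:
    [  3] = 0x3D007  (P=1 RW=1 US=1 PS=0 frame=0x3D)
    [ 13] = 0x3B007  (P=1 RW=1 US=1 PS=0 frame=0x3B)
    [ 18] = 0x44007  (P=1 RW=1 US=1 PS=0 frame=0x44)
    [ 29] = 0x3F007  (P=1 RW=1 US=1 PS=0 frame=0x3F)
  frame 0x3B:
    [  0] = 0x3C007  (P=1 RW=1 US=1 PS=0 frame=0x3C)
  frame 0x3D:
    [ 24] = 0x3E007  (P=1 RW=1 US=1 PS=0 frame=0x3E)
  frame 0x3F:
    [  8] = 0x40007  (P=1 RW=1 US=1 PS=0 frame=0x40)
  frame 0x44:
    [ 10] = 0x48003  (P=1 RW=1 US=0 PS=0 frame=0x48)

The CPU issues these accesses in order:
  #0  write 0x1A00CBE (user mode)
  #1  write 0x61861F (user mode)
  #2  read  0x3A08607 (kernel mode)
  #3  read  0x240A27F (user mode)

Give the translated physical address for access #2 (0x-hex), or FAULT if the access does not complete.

Per-access translation:
#0 VA=0x1A00CBE (w,user):
  [0] read 0x37 idx=13: raw=0x3B007 flags P=1 W=1 U=1 S=0
  [1] read 0x3B idx=0: raw=0x3C007 flags P=1 W=1 U=1 S=0
  ✓ 0x3CCBE  — 2 lookups
#1 VA=0x61861F (w,user):
  [0] read 0x37 idx=3: raw=0x3D007 flags P=1 W=1 U=1 S=0
  [1] read 0x3D idx=24: raw=0x3E007 flags P=1 W=1 U=1 S=0
  ✓ 0x3E61F  — 2 lookups
#2 VA=0x3A08607 (r,kernel):
  [0] read 0x37 idx=29: raw=0x3F007 flags P=1 W=1 U=1 S=0
  [1] read 0x3F idx=8: raw=0x40007 flags P=1 W=1 U=1 S=0
  ✓ 0x40607  — 2 lookups
#3 VA=0x240A27F (r,user):
  [0] read 0x37 idx=18: raw=0x44007 flags P=1 W=1 U=1 S=0
  [1] read 0x44 idx=10: raw=0x48003 flags P=1 W=1 U=0 S=0
  ✗ PROTECTION_VIOLATION  [2 reads]

Access #2 PA: 0x40607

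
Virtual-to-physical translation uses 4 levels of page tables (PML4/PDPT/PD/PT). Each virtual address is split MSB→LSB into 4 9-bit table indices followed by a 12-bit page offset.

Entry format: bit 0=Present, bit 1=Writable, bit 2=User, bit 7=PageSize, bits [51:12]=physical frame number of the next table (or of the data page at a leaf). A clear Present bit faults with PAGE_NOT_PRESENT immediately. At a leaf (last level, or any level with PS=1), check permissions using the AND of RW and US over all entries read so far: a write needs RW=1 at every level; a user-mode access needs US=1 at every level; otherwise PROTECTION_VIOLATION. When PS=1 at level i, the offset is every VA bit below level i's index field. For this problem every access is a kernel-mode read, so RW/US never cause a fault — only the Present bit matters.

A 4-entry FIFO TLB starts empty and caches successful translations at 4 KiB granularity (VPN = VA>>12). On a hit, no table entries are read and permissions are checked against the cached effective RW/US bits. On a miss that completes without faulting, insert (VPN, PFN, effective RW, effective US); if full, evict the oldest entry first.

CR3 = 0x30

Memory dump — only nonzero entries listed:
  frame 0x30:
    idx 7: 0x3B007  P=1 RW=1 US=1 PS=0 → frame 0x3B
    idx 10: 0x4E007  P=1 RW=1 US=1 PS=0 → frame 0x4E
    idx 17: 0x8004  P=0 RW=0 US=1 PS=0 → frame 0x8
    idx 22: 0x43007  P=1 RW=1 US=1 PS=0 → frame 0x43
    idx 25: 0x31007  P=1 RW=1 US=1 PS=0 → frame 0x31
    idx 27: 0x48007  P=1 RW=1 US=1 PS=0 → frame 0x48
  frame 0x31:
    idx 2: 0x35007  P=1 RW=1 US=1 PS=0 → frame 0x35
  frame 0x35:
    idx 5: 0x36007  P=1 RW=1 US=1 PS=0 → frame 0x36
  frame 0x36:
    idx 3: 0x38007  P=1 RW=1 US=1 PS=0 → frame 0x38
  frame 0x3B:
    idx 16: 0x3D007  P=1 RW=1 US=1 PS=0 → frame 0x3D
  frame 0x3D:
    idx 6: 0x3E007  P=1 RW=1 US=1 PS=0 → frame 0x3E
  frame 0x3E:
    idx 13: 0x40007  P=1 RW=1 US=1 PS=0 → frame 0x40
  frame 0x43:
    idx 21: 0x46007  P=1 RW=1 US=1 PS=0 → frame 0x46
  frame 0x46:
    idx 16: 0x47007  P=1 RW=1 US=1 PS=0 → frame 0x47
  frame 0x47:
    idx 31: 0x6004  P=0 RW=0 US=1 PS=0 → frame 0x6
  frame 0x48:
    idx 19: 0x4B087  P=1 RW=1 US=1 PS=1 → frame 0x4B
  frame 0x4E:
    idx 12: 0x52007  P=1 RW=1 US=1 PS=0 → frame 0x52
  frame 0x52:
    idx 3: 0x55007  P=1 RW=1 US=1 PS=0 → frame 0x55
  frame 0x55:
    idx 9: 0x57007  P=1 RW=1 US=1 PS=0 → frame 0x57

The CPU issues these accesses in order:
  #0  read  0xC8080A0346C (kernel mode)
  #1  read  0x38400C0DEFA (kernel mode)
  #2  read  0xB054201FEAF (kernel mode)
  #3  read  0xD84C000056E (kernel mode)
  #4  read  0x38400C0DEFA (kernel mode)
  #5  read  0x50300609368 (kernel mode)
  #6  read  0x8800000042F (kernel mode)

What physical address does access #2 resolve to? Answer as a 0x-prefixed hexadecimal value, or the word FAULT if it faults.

Walk each access:
#0 VA=0xC8080A0346C (r,kernel):
  [0] read 0x30 idx=25: raw=0x31007 flags P=1 W=1 U=1 S=0
  [1] read 0x31 idx=2: raw=0x35007 flags P=1 W=1 U=1 S=0
  [2] read 0x35 idx=5: raw=0x36007 flags P=1 W=1 U=1 S=0
  [3] read 0x36 idx=3: raw=0x38007 flags P=1 W=1 U=1 S=0
  → PA=0x3846C  (4 entries read)
#1 VA=0x38400C0DEFA (r,kernel):
  [0] read 0x30 idx=7: raw=0x3B007 flags P=1 W=1 U=1 S=0
  [1] read 0x3B idx=16: raw=0x3D007 flags P=1 W=1 U=1 S=0
  [2] read 0x3D idx=6: raw=0x3E007 flags P=1 W=1 U=1 S=0
  [3] read 0x3E idx=13: raw=0x40007 flags P=1 W=1 U=1 S=0
  → PA=0x40EFA  (4 entries read)
#2 VA=0xB054201FEAF (r,kernel):
  [0] read 0x30 idx=22: raw=0x43007 flags P=1 W=1 U=1 S=0
  [1] read 0x43 idx=21: raw=0x46007 flags P=1 W=1 U=1 S=0
  [2] read 0x46 idx=16: raw=0x47007 flags P=1 W=1 U=1 S=0
  [3] read 0x47 idx=31: raw=0x6004 flags P=0 W=0 U=1 S=0
  ✗ PAGE_NOT_PRESENT  [4 reads]
#3 VA=0xD84C000056E (r,kernel):
  [0] read 0x30 idx=27: raw=0x48007 flags P=1 W=1 U=1 S=0
  [1] read 0x48 idx=19: raw=0x4B087 flags P=1 W=1 U=1 S=1
  → PA=0x4B56E (huge @L1)  (2 entries read)
#4 VA=0x38400C0DEFA (r,kernel):
  TLB hit vpn=0x38400C0D → PA=0x40EFA
#5 VA=0x50300609368 (r,kernel):
  [0] read 0x30 idx=10: raw=0x4E007 flags P=1 W=1 U=1 S=0
  [1] read 0x4E idx=12: raw=0x52007 flags P=1 W=1 U=1 S=0
  [2] read 0x52 idx=3: raw=0x55007 flags P=1 W=1 U=1 S=0
  [3] read 0x55 idx=9: raw=0x57007 flags P=1 W=1 U=1 S=0
  → PA=0x57368  (4 entries read)
#6 VA=0x8800000042F (r,kernel):
  [0] read 0x30 idx=17: raw=0x8004 flags P=0 W=0 U=1 S=0
  ✗ PAGE_NOT_PRESENT  [1 reads]

Access #2 PA: FAULT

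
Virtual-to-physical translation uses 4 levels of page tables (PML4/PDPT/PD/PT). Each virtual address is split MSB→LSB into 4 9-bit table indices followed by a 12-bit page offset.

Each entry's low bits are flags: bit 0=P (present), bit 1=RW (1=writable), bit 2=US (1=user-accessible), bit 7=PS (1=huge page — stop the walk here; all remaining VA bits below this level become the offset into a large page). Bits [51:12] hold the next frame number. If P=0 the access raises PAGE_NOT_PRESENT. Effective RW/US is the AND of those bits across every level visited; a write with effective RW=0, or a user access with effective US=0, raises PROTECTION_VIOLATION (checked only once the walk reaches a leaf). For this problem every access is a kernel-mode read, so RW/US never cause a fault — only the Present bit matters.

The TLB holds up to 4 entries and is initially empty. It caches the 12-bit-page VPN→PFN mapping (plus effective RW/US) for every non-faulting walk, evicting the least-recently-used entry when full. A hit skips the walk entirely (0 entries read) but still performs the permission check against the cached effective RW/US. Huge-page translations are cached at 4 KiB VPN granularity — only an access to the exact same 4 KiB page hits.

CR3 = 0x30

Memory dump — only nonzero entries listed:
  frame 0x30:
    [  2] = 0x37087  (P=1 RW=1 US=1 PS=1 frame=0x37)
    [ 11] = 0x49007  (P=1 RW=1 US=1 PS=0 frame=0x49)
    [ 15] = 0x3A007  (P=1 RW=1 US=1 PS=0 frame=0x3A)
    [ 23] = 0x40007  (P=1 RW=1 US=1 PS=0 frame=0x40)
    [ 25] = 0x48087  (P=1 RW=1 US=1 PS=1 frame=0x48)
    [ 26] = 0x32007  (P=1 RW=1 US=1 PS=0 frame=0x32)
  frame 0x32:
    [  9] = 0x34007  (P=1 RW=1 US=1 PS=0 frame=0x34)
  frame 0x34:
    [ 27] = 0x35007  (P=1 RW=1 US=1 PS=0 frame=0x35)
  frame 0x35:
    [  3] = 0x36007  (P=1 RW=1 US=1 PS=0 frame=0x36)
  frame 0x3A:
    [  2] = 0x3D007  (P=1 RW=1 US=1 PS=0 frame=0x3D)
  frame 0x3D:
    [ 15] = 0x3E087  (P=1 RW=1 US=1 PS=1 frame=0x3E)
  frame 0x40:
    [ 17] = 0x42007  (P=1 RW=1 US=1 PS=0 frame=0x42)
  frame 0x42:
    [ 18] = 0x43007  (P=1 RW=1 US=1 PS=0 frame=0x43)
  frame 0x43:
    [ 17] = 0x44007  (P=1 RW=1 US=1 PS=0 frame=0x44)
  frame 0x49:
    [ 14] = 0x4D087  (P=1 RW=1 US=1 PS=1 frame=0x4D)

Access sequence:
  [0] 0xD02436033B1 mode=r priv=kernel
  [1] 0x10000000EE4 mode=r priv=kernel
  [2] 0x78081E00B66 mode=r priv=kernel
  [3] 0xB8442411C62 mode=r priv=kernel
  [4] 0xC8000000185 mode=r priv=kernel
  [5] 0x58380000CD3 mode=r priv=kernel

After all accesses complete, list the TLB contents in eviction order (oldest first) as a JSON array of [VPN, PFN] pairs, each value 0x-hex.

Walk each access:
#0 VA=0xD02436033B1 (r,kernel):
  L0: frame=0x30 idx=26 entry=0x32007 [P=1 RW=1 US=1 PS=0]
  L1: frame=0x32 idx=9 entry=0x34007 [P=1 RW=1 US=1 PS=0]
  L2: frame=0x34 idx=27 entry=0x35007 [P=1 RW=1 US=1 PS=0]
  L3: frame=0x35 idx=3 entry=0x36007 [P=1 RW=1 US=1 PS=0]
  ⇒ phys 0x363B1  [4 reads]
#1 VA=0x10000000EE4 (r,kernel):
  L0: frame=0x30 idx=2 entry=0x37087 [P=1 RW=1 US=1 PS=1]
  ⇒ phys 0x37EE4 (huge @L0)  [1 reads]
#2 VA=0x78081E00B66 (r,kernel):
  L0: frame=0x30 idx=15 entry=0x3A007 [P=1 RW=1 US=1 PS=0]
  L1: frame=0x3A idx=2 entry=0x3D007 [P=1 RW=1 US=1 PS=0]
  L2: frame=0x3D idx=15 entry=0x3E087 [P=1 RW=1 US=1 PS=1]
  ⇒ phys 0x3EB66 (huge @L2)  [3 reads]
#3 VA=0xB8442411C62 (r,kernel):
  L0: frame=0x30 idx=23 entry=0x40007 [P=1 RW=1 US=1 PS=0]
  L1: frame=0x40 idx=17 entry=0x42007 [P=1 RW=1 US=1 PS=0]
  L2: frame=0x42 idx=18 entry=0x43007 [P=1 RW=1 US=1 PS=0]
  L3: frame=0x43 idx=17 entry=0x44007 [P=1 RW=1 US=1 PS=0]
  ⇒ phys 0x44C62  [4 reads]
#4 VA=0xC8000000185 (r,kernel):
  L0: frame=0x30 idx=25 entry=0x48087 [P=1 RW=1 US=1 PS=1]
  ⇒ phys 0x48185 (huge @L0)  [1 reads]
#5 VA=0x58380000CD3 (r,kernel):
  L0: frame=0x30 idx=11 entry=0x49007 [P=1 RW=1 US=1 PS=0]
  L1: frame=0x49 idx=14 entry=0x4D087 [P=1 RW=1 US=1 PS=1]
  ⇒ phys 0x4DCD3 (huge @L1)  [2 reads]

TLB: [["0x78081E00", "0x3E"], ["0xB8442411", "0x44"], ["0xC8000000", "0x48"], ["0x58380000", "0x4D"]]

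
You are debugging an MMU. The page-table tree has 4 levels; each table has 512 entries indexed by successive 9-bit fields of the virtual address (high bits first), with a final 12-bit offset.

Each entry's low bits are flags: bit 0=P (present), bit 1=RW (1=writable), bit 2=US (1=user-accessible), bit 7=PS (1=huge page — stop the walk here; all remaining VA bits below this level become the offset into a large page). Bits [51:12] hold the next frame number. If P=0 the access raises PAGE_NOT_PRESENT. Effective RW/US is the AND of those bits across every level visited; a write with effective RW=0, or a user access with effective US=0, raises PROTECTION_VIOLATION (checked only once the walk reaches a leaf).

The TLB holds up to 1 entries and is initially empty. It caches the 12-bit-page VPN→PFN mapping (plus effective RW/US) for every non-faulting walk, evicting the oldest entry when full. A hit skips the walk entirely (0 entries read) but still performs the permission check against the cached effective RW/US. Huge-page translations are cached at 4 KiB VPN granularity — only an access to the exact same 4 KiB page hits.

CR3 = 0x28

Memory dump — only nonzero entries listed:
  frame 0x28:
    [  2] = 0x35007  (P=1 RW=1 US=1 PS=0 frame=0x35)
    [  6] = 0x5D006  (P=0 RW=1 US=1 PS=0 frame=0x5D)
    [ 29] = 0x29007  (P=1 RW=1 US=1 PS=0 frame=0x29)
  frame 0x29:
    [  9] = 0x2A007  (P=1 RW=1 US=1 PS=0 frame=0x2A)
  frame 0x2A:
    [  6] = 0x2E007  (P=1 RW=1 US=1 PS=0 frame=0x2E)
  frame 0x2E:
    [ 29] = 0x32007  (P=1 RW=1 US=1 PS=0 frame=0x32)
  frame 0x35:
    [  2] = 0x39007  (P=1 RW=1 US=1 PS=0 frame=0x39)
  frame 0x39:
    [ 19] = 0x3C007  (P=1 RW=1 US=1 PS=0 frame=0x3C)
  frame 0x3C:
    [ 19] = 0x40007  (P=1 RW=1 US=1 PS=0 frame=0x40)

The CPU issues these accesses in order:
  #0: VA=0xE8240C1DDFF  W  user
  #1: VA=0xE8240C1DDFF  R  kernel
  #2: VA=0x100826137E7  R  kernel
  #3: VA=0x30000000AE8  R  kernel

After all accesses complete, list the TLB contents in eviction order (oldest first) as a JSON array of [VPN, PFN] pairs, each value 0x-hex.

Per-access translation:
#0 VA=0xE8240C1DDFF (w,user):
  L0: frame=0x28 idx=29 entry=0x29007 [P=1 RW=1 US=1 PS=0]
  L1: frame=0x29 idx=9 entry=0x2A007 [P=1 RW=1 US=1 PS=0]
  L2: frame=0x2A idx=6 entry=0x2E007 [P=1 RW=1 US=1 PS=0]
  L3: frame=0x2E idx=29 entry=0x32007 [P=1 RW=1 US=1 PS=0]
  ⇒ phys 0x32DFF  [4 reads]
#1 VA=0xE8240C1DDFF (r,kernel):
  TLB hit vpn=0xE8240C1D → PA=0x32DFF
#2 VA=0x100826137E7 (r,kernel):
  L0: frame=0x28 idx=2 entry=0x35007 [P=1 RW=1 US=1 PS=0]
  L1: frame=0x35 idx=2 entry=0x39007 [P=1 RW=1 US=1 PS=0]
  L2: frame=0x39 idx=19 entry=0x3C007 [P=1 RW=1 US=1 PS=0]
  L3: frame=0x3C idx=19 entry=0x40007 [P=1 RW=1 US=1 PS=0]
  ⇒ phys 0x407E7  [4 reads]
#3 VA=0x30000000AE8 (r,kernel):
  L0: frame=0x28 idx=6 entry=0x5D006 [P=0 RW=1 US=1 PS=0]
  ⇒ fault: PAGE_NOT_PRESENT  — 1 lookups

TLB: [["0x10082613", "0x40"]]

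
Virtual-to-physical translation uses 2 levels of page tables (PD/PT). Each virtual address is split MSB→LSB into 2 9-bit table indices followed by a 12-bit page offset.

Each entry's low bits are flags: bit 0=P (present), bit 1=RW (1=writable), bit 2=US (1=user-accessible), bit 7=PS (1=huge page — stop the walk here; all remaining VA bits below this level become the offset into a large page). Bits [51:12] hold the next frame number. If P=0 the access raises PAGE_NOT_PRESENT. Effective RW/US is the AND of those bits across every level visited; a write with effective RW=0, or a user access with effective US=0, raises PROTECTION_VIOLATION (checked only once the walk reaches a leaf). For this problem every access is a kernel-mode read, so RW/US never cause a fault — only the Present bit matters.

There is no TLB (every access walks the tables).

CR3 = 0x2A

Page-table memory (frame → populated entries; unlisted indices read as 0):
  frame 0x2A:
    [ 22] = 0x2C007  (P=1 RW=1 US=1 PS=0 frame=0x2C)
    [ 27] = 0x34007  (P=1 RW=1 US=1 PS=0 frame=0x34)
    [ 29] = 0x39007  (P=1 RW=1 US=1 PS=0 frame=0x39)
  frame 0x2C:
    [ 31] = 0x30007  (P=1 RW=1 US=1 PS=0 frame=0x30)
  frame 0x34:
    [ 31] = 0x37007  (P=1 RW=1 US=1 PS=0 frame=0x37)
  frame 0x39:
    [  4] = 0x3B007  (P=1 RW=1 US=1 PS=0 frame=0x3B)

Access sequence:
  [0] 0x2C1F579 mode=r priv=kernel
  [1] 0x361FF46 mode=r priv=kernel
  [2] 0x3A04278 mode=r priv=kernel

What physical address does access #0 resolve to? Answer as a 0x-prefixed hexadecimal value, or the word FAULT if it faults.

Trace:
#0 VA=0x2C1F579 (r,kernel):
  L0 @0x2A[22] → 0x2C007  P=1,RW=1,US=1,PS=0
  L1 @0x2C[31] → 0x30007  P=1,RW=1,US=1,PS=0
  → PA=0x30579  (2 entries read)
#1 VA=0x361FF46 (r,kernel):
  L0 @0x2A[27] → 0x34007  P=1,RW=1,US=1,PS=0
  L1 @0x34[31] → 0x37007  P=1,RW=1,US=1,PS=0
  → PA=0x37F46  (2 entries read)
#2 VA=0x3A04278 (r,kernel):
  L0 @0x2A[29] → 0x39007  P=1,RW=1,US=1,PS=0
  L1 @0x39[4] → 0x3B007  P=1,RW=1,US=1,PS=0
  → PA=0x3B278  (2 entries read)

Access #0 PA: 0x30579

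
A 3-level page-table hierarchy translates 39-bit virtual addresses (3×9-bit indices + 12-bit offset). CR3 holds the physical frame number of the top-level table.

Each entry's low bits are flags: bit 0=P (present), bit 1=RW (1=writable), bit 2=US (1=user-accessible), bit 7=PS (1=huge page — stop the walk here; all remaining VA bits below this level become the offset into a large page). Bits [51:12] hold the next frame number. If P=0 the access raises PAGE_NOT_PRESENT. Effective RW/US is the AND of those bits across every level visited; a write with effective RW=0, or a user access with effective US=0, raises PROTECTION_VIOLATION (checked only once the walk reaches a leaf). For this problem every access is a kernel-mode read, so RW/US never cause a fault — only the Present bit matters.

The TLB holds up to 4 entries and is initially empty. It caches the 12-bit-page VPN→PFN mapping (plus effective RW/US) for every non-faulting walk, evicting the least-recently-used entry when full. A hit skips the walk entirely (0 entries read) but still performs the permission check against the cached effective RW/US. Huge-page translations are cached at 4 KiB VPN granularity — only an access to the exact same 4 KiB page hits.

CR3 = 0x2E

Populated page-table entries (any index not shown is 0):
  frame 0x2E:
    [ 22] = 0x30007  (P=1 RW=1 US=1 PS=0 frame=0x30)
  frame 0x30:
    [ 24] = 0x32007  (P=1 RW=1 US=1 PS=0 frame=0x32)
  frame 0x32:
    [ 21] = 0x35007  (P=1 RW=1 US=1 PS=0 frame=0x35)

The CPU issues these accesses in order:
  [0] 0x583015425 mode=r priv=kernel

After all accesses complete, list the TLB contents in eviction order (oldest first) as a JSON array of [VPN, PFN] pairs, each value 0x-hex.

Trace:
#0 VA=0x583015425 (r,kernel):
  L0 @0x2E[22] → 0x30007  P=1,RW=1,US=1,PS=0
  L1 @0x30[24] → 0x32007  P=1,RW=1,US=1,PS=0
  L2 @0x32[21] → 0x35007  P=1,RW=1,US=1,PS=0
  → PA=0x35425  (3 entries read)

TLB: [["0x583015", "0x35"]]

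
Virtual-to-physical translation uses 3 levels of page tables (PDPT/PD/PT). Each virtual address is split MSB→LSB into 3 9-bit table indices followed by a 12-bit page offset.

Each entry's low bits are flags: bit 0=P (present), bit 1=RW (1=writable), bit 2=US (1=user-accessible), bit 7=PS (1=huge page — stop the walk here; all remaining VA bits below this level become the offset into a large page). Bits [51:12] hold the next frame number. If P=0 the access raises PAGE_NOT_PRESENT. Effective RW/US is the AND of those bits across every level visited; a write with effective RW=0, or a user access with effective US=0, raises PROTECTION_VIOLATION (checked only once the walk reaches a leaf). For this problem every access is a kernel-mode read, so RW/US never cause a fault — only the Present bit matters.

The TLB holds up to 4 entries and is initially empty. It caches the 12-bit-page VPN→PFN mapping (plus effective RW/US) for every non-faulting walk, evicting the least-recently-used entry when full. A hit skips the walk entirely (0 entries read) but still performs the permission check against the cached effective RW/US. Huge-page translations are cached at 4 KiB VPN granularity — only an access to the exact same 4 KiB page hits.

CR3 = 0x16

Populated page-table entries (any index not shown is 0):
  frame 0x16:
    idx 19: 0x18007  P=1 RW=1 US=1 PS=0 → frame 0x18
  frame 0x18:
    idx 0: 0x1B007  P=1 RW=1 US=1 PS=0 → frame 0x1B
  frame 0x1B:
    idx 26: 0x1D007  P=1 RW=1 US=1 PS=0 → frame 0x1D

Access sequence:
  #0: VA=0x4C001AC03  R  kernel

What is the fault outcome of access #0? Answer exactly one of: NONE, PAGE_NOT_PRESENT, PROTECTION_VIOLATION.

Trace:
#0 VA=0x4C001AC03 (r,kernel):
  L0: frame=0x16 idx=19 entry=0x18007 [P=1 RW=1 US=1 PS=0]
  L1: frame=0x18 idx=0 entry=0x1B007 [P=1 RW=1 US=1 PS=0]
  L2: frame=0x1B idx=26 entry=0x1D007 [P=1 RW=1 US=1 PS=0]
  ✓ 0x1DC03  — 3 lookups

Access #0 fault: NONE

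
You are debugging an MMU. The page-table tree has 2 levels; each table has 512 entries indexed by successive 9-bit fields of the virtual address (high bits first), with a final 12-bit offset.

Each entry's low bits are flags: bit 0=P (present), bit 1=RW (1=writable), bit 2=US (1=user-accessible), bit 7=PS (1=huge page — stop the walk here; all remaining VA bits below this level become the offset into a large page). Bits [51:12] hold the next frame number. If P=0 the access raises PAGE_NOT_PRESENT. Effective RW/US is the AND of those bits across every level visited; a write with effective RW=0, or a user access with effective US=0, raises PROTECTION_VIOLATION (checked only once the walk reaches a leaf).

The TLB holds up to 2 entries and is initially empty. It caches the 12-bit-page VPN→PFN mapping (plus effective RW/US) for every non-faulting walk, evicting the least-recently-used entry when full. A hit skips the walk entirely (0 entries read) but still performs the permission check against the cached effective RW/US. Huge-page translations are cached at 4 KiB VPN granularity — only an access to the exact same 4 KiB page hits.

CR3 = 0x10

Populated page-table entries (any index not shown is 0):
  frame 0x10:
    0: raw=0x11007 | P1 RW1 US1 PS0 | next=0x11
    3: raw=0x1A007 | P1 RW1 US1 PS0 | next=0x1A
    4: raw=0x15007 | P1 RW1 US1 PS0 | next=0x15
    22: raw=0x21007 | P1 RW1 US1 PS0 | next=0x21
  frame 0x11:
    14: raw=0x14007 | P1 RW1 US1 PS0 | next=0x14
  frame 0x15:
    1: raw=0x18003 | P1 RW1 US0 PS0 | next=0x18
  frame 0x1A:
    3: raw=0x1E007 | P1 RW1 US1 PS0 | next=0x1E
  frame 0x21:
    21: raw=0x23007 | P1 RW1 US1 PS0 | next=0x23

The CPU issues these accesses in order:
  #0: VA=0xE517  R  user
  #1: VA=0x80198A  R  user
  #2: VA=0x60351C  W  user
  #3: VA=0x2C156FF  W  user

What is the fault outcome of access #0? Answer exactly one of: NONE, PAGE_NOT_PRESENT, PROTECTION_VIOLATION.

Trace:
#0 VA=0xE517 (r,user):
  L0 @0x10[0] → 0x11007  P=1,RW=1,US=1,PS=0
  L1 @0x11[14] → 0x14007  P=1,RW=1,US=1,PS=0
  ⇒ phys 0x14517  [2 reads]
#1 VA=0x80198A (r,user):
  L0 @0x10[4] → 0x15007  P=1,RW=1,US=1,PS=0
  L1 @0x15[1] → 0x18003  P=1,RW=1,US=0,PS=0
  ⇒ fault: PROTECTION_VIOLATION  — 2 lookups
#2 VA=0x60351C (w,user):
  L0 @0x10[3] → 0x1A007  P=1,RW=1,US=1,PS=0
  L1 @0x1A[3] → 0x1E007  P=1,RW=1,US=1,PS=0
  ⇒ phys 0x1E51C  [2 reads]
#3 VA=0x2C156FF (w,user):
  L0 @0x10[22] → 0x21007  P=1,RW=1,US=1,PS=0
  L1 @0x21[21] → 0x23007  P=1,RW=1,US=1,PS=0
  ⇒ phys 0x236FF  [2 reads]

Access #0 fault: NONE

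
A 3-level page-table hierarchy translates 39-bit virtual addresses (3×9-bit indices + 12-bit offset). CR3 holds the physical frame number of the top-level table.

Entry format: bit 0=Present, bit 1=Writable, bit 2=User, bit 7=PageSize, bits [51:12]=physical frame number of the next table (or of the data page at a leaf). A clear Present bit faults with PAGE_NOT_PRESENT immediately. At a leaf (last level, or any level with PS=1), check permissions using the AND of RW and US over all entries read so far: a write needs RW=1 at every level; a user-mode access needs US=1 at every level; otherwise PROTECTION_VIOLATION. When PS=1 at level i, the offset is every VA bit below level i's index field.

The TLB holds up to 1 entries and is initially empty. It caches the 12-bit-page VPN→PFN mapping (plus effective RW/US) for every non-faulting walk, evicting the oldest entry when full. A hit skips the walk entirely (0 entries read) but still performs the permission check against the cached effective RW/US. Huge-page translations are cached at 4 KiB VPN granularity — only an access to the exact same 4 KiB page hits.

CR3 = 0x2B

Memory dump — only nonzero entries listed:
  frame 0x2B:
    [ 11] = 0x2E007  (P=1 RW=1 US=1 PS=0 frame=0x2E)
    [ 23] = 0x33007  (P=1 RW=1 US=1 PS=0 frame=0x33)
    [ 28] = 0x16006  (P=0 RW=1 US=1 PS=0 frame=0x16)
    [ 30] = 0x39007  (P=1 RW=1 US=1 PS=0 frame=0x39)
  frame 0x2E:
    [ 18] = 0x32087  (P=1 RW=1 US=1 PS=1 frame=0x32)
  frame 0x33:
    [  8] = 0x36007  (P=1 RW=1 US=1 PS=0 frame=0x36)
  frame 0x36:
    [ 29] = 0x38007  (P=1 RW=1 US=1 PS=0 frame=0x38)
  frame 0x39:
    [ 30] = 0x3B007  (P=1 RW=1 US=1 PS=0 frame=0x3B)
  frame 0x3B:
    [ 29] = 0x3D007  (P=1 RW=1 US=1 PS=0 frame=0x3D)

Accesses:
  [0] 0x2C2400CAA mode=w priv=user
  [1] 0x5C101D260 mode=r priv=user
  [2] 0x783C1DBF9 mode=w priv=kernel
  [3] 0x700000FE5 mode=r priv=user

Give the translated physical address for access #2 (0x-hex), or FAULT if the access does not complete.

Per-access translation:
#0 VA=0x2C2400CAA (w,user):
  lvl0: tbl 0x2B, slot 11 ⇒ 0x2E007 (P1/RW1/US1/PS0)
  lvl1: tbl 0x2E, slot 18 ⇒ 0x32087 (P1/RW1/US1/PS1)
  ✓ 0x32CAA (huge @L1)  — 2 lookups
#1 VA=0x5C101D260 (r,user):
  lvl0: tbl 0x2B, slot 23 ⇒ 0x33007 (P1/RW1/US1/PS0)
  lvl1: tbl 0x33, slot 8 ⇒ 0x36007 (P1/RW1/US1/PS0)
  lvl2: tbl 0x36, slot 29 ⇒ 0x38007 (P1/RW1/US1/PS0)
  ✓ 0x38260  — 3 lookups
#2 VA=0x783C1DBF9 (w,kernel):
  lvl0: tbl 0x2B, slot 30 ⇒ 0x39007 (P1/RW1/US1/PS0)
  lvl1: tbl 0x39, slot 30 ⇒ 0x3B007 (P1/RW1/US1/PS0)
  lvl2: tbl 0x3B, slot 29 ⇒ 0x3D007 (P1/RW1/US1/PS0)
  ✓ 0x3DBF9  — 3 lookups
#3 VA=0x700000FE5 (r,user):
  lvl0: tbl 0x2B, slot 28 ⇒ 0x16006 (P0/RW1/US1/PS0)
  ⇒ fault: PAGE_NOT_PRESENT  — 1 lookups

Access #2 PA: 0x3DBF9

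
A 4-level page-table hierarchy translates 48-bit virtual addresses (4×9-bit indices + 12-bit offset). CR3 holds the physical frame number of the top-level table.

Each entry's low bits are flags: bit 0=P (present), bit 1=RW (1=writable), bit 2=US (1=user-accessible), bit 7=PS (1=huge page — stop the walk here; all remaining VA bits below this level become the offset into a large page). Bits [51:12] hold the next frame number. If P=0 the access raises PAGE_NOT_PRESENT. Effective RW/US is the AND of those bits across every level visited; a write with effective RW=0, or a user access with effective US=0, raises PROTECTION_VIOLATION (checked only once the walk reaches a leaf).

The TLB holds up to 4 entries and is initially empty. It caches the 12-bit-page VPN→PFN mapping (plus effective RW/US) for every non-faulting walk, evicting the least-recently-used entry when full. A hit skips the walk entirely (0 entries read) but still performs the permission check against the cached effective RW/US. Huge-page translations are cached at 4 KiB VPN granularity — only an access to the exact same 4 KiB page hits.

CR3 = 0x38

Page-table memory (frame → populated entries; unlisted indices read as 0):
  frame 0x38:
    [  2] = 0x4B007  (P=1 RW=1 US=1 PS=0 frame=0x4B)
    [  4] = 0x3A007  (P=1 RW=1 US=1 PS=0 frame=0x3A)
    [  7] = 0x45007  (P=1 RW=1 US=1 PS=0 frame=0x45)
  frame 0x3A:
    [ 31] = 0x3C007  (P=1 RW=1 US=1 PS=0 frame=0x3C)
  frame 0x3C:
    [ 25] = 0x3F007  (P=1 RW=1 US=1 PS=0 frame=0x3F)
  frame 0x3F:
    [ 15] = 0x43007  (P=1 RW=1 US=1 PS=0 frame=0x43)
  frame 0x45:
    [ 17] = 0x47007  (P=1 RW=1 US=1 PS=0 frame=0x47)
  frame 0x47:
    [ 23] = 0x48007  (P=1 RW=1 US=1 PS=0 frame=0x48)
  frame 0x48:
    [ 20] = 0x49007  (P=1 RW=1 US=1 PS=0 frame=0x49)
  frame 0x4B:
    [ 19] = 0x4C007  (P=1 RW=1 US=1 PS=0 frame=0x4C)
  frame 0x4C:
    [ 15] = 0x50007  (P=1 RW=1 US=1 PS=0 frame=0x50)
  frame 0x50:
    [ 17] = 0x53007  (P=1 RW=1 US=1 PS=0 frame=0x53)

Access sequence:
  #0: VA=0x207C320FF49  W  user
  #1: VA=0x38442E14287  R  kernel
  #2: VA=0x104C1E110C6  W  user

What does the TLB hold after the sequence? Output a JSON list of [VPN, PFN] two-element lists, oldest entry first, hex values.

Walk each access:
#0 VA=0x207C320FF49 (w,user):
  lvl0: tbl 0x38, slot 4 ⇒ 0x3A007 (P1/RW1/US1/PS0)
  lvl1: tbl 0x3A, slot 31 ⇒ 0x3C007 (P1/RW1/US1/PS0)
  lvl2: tbl 0x3C, slot 25 ⇒ 0x3F007 (P1/RW1/US1/PS0)
  lvl3: tbl 0x3F, slot 15 ⇒ 0x43007 (P1/RW1/US1/PS0)
  ✓ 0x43F49  — 4 lookups
#1 VA=0x38442E14287 (r,kernel):
  lvl0: tbl 0x38, slot 7 ⇒ 0x45007 (P1/RW1/US1/PS0)
  lvl1: tbl 0x45, slot 17 ⇒ 0x47007 (P1/RW1/US1/PS0)
  lvl2: tbl 0x47, slot 23 ⇒ 0x48007 (P1/RW1/US1/PS0)
  lvl3: tbl 0x48, slot 20 ⇒ 0x49007 (P1/RW1/US1/PS0)
  ✓ 0x49287  — 4 lookups
#2 VA=0x104C1E110C6 (w,user):
  lvl0: tbl 0x38, slot 2 ⇒ 0x4B007 (P1/RW1/US1/PS0)
  lvl1: tbl 0x4B, slot 19 ⇒ 0x4C007 (P1/RW1/US1/PS0)
  lvl2: tbl 0x4C, slot 15 ⇒ 0x50007 (P1/RW1/US1/PS0)
  lvl3: tbl 0x50, slot 17 ⇒ 0x53007 (P1/RW1/US1/PS0)
  ✓ 0x530C6  — 4 lookups

TLB: [["0x207C320F", "0x43"], ["0x38442E14", "0x49"], ["0x104C1E11", "0x53"]]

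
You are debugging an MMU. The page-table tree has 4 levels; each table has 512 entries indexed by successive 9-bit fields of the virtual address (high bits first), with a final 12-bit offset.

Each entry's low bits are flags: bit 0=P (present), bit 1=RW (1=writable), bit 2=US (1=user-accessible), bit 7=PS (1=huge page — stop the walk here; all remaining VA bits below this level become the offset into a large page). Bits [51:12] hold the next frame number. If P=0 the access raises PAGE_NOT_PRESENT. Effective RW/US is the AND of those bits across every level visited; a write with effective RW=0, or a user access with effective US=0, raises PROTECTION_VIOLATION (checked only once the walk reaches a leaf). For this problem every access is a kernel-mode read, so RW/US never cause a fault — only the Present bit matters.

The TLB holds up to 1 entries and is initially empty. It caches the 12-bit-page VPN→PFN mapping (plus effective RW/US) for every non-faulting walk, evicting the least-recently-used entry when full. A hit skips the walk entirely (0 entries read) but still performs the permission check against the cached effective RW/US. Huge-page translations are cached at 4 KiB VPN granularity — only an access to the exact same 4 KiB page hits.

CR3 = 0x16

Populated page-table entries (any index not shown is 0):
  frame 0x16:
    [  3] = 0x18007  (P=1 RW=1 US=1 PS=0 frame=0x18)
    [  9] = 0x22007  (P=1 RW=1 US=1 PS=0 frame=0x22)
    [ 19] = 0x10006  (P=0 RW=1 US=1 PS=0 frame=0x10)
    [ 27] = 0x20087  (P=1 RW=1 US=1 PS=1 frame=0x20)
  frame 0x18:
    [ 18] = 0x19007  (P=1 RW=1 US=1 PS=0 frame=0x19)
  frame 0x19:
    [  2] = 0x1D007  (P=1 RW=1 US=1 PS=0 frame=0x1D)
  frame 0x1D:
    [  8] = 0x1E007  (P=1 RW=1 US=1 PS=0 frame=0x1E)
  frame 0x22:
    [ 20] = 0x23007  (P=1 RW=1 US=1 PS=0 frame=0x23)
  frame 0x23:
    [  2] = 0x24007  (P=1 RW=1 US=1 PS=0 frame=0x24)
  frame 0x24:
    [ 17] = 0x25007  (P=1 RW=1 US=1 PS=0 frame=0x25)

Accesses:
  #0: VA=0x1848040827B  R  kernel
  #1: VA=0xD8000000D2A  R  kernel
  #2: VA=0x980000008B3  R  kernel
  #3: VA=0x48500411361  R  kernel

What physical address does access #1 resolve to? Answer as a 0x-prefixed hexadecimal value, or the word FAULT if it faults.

Trace:
#0 VA=0x1848040827B (r,kernel):
  L0: frame=0x16 idx=3 entry=0x18007 [P=1 RW=1 US=1 PS=0]
  L1: frame=0x18 idx=18 entry=0x19007 [P=1 RW=1 US=1 PS=0]
  L2: frame=0x19 idx=2 entry=0x1D007 [P=1 RW=1 US=1 PS=0]
  L3: frame=0x1D idx=8 entry=0x1E007 [P=1 RW=1 US=1 PS=0]
  ⇒ phys 0x1E27B  [4 reads]
#1 VA=0xD8000000D2A (r,kernel):
  L0: frame=0x16 idx=27 entry=0x20087 [P=1 RW=1 US=1 PS=1]
  ⇒ phys 0x20D2A (huge @L0)  [1 reads]
#2 VA=0x980000008B3 (r,kernel):
  L0: frame=0x16 idx=19 entry=0x10006 [P=0 RW=1 US=1 PS=0]
  ⇒ fault: PAGE_NOT_PRESENT  — 1 lookups
#3 VA=0x48500411361 (r,kernel):
  L0: frame=0x16 idx=9 entry=0x22007 [P=1 RW=1 US=1 PS=0]
  L1: frame=0x22 idx=20 entry=0x23007 [P=1 RW=1 US=1 PS=0]
  L2: frame=0x23 idx=2 entry=0x24007 [P=1 RW=1 US=1 PS=0]
  L3: frame=0x24 idx=17 entry=0x25007 [P=1 RW=1 US=1 PS=0]
  ⇒ phys 0x25361  [4 reads]

Access #1 PA: 0x20D2A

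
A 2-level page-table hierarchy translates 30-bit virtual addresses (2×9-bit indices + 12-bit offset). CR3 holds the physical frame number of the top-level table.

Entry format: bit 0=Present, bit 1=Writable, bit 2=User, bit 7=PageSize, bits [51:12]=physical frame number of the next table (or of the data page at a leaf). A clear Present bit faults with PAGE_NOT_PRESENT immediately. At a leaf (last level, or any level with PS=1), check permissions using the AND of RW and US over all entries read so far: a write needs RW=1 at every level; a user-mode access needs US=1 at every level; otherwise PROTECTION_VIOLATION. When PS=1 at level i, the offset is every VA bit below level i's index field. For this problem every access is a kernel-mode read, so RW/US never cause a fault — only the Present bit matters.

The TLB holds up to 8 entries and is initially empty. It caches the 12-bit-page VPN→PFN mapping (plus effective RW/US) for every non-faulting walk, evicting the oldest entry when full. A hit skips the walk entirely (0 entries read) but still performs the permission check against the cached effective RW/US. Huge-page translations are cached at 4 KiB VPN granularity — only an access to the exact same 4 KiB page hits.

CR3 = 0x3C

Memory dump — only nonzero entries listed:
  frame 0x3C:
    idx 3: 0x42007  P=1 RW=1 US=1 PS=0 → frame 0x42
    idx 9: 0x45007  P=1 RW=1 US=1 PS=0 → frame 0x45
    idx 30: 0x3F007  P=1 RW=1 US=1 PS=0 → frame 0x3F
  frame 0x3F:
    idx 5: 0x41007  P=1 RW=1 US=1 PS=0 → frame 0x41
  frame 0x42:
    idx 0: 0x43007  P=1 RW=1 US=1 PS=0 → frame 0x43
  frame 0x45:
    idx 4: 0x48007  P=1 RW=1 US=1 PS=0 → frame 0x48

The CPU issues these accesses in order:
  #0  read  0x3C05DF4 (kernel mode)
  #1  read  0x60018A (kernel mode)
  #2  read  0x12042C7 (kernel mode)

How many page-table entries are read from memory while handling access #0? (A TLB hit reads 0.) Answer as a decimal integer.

Walk each access:
#0 VA=0x3C05DF4 (r,kernel):
  [0] read 0x3C idx=30: raw=0x3F007 flags P=1 W=1 U=1 S=0
  [1] read 0x3F idx=5: raw=0x41007 flags P=1 W=1 U=1 S=0
  ⇒ phys 0x41DF4  [2 reads]
#1 VA=0x60018A (r,kernel):
  [0] read 0x3C idx=3: raw=0x42007 flags P=1 W=1 U=1 S=0
  [1] read 0x42 idx=0: raw=0x43007 flags P=1 W=1 U=1 S=0
  ⇒ phys 0x4318A  [2 reads]
#2 VA=0x12042C7 (r,kernel):
  [0] read 0x3C idx=9: raw=0x45007 flags P=1 W=1 U=1 S=0
  [1] read 0x45 idx=4: raw=0x48007 flags P=1 W=1 U=1 S=0
  ⇒ phys 0x482C7  [2 reads]

Entries read for #0: 2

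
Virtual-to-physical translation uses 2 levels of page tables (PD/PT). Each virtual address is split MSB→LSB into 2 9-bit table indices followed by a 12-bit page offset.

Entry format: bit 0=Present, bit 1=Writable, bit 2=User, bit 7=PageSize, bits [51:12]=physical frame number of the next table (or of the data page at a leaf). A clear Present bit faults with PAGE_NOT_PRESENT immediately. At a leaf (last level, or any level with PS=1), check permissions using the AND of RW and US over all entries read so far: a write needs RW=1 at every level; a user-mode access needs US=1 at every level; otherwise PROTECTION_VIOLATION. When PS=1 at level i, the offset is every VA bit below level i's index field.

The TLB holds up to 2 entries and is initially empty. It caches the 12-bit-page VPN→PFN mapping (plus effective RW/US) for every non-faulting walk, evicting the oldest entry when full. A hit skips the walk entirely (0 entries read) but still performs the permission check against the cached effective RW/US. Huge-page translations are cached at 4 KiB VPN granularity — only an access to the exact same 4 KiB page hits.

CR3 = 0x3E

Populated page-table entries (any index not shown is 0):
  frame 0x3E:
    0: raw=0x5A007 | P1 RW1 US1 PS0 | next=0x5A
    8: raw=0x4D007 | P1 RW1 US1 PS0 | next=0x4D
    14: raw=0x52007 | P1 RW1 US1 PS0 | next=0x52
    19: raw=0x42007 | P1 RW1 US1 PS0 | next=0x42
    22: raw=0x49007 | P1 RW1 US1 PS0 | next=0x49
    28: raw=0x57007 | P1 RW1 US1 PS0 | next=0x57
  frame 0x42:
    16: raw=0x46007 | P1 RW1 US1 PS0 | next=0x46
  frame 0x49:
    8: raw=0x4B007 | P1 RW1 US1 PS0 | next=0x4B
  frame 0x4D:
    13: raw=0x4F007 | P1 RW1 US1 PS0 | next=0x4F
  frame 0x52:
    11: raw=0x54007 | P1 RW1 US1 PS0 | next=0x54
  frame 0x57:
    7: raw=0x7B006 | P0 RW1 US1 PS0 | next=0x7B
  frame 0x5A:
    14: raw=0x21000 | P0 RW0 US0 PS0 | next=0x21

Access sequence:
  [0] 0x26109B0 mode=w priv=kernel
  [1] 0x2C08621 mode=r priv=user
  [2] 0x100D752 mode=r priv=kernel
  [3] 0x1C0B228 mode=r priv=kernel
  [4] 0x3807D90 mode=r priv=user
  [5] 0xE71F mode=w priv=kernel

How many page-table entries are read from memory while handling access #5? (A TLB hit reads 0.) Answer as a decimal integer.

Trace:
#0 VA=0x26109B0 (w,kernel):
  [0] read 0x3E idx=19: raw=0x42007 flags P=1 W=1 U=1 S=0
  [1] read 0x42 idx=16: raw=0x46007 flags P=1 W=1 U=1 S=0
  ⇒ phys 0x469B0  [2 reads]
#1 VA=0x2C08621 (r,user):
  [0] read 0x3E idx=22: raw=0x49007 flags P=1 W=1 U=1 S=0
  [1] read 0x49 idx=8: raw=0x4B007 flags P=1 W=1 U=1 S=0
  ⇒ phys 0x4B621  [2 reads]
#2 VA=0x100D752 (r,kernel):
  [0] read 0x3E idx=8: raw=0x4D007 flags P=1 W=1 U=1 S=0
  [1] read 0x4D idx=13: raw=0x4F007 flags P=1 W=1 U=1 S=0
  ⇒ phys 0x4F752  [2 reads]
#3 VA=0x1C0B228 (r,kernel):
  [0] read 0x3E idx=14: raw=0x52007 flags P=1 W=1 U=1 S=0
  [1] read 0x52 idx=11: raw=0x54007 flags P=1 W=1 U=1 S=0
  ⇒ phys 0x54228  [2 reads]
#4 VA=0x3807D90 (r,user):
  [0] read 0x3E idx=28: raw=0x57007 flags P=1 W=1 U=1 S=0
  [1] read 0x57 idx=7: raw=0x7B006 flags P=0 W=1 U=1 S=0
  ⇒ fault: PAGE_NOT_PRESENT  — 2 lookups
#5 VA=0xE71F (w,kernel):
  [0] read 0x3E idx=0: raw=0x5A007 flags P=1 W=1 U=1 S=0
  [1] read 0x5A idx=14: raw=0x21000 flags P=0 W=0 U=0 S=0
  ⇒ fault: PAGE_NOT_PRESENT  — 2 lookups

Entries read for #5: 2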